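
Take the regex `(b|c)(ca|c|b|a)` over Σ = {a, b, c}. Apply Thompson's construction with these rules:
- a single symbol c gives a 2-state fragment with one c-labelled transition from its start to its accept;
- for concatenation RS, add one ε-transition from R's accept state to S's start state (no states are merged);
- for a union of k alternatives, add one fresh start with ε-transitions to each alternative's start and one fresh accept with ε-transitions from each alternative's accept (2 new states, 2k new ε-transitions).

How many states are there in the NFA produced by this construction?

Bottom-up over the parse tree:
Each of the 7 symbol leaves contributes a 2-state fragment.
  b|c — 6 states
  ca — 4 states
  ca|c|b|a — 12 states
  (b|c)(ca|c|b|a) — 18 states

18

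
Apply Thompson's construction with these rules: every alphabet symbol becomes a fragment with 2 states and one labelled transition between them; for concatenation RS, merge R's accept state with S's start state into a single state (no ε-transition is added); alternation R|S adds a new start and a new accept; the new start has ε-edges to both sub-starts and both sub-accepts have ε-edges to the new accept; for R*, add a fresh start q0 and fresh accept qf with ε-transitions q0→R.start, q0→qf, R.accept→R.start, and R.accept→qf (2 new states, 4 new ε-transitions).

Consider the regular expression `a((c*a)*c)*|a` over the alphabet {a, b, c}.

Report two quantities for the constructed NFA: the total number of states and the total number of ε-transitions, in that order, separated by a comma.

Per subexpression:
Each of the 5 symbol leaves contributes 2 states and 0 ε-transitions.
  c* = 4 states, 4 ε-transitions
  c*a = 5 states, 4 ε-transitions
  (c*a)* = 7 states, 8 ε-transitions
  (c*a)*c = 8 states, 8 ε-transitions
  ((c*a)*c)* = 10 states, 12 ε-transitions
  a((c*a)*c)* = 11 states, 12 ε-transitions
  a((c*a)*c)*|a = 15 states, 16 ε-transitions

15, 16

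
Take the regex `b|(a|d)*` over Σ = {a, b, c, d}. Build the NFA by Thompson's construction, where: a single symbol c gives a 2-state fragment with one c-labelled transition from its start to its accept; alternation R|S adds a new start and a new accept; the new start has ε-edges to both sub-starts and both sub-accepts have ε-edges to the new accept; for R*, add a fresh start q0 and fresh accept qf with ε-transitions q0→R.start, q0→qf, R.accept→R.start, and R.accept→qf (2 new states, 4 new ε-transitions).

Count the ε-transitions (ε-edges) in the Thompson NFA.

Per subexpression:
Each of the 3 symbol leaves contributes 0 ε-transitions.
  a|d → 4 ε-transitions
  (a|d)* → 8 ε-transitions
  b|(a|d)* → 12 ε-transitions

12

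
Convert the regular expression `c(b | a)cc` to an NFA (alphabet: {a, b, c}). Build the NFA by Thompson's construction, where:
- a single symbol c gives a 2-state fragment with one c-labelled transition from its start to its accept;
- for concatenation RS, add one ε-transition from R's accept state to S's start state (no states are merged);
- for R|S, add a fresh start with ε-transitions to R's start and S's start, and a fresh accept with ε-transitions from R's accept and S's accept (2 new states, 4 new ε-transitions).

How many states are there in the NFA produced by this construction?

12

Recursing over subexpressions:
Each of the 5 symbol leaves contributes a 2-state fragment.
  b | a — 6 states
  c(b | a)cc — 12 states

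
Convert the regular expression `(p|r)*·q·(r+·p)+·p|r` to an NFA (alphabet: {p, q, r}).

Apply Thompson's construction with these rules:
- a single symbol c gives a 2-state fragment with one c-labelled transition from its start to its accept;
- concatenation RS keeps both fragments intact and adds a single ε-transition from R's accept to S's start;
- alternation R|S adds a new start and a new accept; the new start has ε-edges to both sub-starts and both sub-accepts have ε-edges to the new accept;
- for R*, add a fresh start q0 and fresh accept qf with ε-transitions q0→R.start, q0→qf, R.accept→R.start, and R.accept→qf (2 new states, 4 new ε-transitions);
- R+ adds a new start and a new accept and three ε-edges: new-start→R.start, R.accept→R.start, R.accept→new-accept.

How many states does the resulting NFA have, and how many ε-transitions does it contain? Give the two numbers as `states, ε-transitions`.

24, 22

Bottom-up over the parse tree:
Each of the 7 symbol leaves contributes 2 states and 0 ε-transitions.
  p|r : 6 states, 4 ε-transitions
  (p|r)* : 8 states, 8 ε-transitions
  r+ : 4 states, 3 ε-transitions
  r+·p : 6 states, 4 ε-transitions
  (r+·p)+ : 8 states, 7 ε-transitions
  (p|r)*·q·(r+·p)+·p : 20 states, 18 ε-transitions
  (p|r)*·q·(r+·p)+·p|r : 24 states, 22 ε-transitions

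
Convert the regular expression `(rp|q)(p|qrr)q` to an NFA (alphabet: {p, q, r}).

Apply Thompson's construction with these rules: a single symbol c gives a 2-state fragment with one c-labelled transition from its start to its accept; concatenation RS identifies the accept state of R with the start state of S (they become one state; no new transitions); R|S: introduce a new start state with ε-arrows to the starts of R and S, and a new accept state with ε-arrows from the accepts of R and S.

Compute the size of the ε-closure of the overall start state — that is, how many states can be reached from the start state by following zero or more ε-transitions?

Compute the ε-closure size of each fragment's start state recursively; a symbol fragment's start has no outgoing ε-edge, so its closure is just itself (size 1).
  rp → same as the first factor's closure: |ε-closure| = 1
  rp|q → new start ε-reaches every alternative's start; none of them accept ε, so the new accept is not reached: |ε-closure| = 1 + 1 + 1 = 3
  qrr → |ε-closure| equals the left operand's closure size = 1 (its accept is not ε-reachable, so the closure stops there)
  p|qrr → new start ε-reaches every alternative's start; none of them accept ε, so the new accept is not reached: |ε-closure| = 1 + 1 + 1 = 3
  (rp|q)(p|qrr)q → same as the first factor's closure: |ε-closure| = 3

3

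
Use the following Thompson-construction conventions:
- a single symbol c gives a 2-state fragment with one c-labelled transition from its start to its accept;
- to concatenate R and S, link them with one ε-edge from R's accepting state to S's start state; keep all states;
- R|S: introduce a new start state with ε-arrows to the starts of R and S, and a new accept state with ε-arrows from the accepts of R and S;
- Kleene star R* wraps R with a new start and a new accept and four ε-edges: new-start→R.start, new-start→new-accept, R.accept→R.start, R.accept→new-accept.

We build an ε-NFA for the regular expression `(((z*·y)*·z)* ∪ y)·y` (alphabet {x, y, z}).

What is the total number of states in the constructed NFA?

18

By structural recursion:
Each of the 5 symbol leaves contributes a 2-state fragment.
  z* = 4 states
  z*·y = 6 states
  (z*·y)* = 8 states
  (z*·y)*·z = 10 states
  ((z*·y)*·z)* = 12 states
  ((z*·y)*·z)* ∪ y = 16 states
  (((z*·y)*·z)* ∪ y)·y = 18 states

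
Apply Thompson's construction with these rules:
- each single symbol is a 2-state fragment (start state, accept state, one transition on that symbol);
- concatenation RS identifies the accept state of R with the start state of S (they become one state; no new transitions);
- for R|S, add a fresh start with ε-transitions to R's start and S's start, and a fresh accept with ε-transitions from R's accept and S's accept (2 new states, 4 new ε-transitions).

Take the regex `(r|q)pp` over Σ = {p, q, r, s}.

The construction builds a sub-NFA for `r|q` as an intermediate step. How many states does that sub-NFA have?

Fragment for `r|q`:
Each of the 2 symbol leaves contributes a 2-state fragment.
  r|q — 6 states

6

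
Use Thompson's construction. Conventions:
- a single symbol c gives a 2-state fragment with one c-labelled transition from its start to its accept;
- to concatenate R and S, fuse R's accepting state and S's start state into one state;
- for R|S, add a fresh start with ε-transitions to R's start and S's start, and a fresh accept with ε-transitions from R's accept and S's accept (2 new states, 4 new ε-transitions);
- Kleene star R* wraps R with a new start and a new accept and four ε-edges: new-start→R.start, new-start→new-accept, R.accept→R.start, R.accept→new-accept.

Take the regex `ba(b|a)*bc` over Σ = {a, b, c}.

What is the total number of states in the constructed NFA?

12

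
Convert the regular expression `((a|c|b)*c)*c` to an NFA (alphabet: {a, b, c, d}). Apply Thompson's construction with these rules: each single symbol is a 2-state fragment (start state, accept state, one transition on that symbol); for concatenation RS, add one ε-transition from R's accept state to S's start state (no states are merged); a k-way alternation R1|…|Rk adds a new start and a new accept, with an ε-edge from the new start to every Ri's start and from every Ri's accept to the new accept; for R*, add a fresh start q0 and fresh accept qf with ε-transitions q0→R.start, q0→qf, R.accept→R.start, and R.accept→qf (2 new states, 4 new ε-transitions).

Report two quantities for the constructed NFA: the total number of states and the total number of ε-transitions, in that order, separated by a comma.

Recursing over subexpressions:
Each of the 5 symbol leaves contributes 2 states and 0 ε-transitions.
  a|c|b — 8 states, 6 ε-transitions
  (a|c|b)* — 10 states, 10 ε-transitions
  (a|c|b)*c — 12 states, 11 ε-transitions
  ((a|c|b)*c)* — 14 states, 15 ε-transitions
  ((a|c|b)*c)*c — 16 states, 16 ε-transitions

16, 16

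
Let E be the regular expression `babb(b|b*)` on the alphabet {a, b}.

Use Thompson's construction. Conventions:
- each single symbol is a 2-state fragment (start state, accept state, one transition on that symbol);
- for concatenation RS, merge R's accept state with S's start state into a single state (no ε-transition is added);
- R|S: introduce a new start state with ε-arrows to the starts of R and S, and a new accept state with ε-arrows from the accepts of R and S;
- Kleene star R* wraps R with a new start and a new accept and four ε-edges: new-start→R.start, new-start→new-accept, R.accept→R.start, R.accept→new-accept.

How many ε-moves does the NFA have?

Building bottom-up:
Each of the 6 symbol leaves contributes 0 ε-transitions.
  b* — 4 ε-transitions
  b|b* — 8 ε-transitions
  babb(b|b*) — 8 ε-transitions

8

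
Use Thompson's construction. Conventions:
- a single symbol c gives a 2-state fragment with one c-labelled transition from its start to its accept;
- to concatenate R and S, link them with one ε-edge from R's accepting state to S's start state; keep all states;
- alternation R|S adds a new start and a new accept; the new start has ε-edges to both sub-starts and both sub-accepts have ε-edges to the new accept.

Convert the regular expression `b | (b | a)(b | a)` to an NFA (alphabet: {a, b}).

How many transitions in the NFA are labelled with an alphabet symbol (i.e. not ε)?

5

Building bottom-up:
Each of the 5 symbol leaves contributes exactly 1 symbol transition.
  b | a → 2 symbol transitions
  b | a → 2 symbol transitions
  (b | a)(b | a) → 4 symbol transitions
  b | (b | a)(b | a) → 5 symbol transitions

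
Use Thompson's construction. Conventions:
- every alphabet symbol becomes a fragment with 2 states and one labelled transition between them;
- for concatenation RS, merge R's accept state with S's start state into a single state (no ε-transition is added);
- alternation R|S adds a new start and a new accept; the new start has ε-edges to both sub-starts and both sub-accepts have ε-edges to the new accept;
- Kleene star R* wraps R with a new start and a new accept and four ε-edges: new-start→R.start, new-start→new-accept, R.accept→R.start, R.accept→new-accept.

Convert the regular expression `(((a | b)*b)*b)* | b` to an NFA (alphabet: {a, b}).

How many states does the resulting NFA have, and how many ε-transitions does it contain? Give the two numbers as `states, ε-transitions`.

18, 20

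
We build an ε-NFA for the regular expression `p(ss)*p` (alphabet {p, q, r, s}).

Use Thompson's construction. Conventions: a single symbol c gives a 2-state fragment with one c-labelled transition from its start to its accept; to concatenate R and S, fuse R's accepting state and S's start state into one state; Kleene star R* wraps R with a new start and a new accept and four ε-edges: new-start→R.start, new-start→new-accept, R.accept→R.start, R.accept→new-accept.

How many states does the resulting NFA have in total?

Per subexpression:
Each of the 4 symbol leaves contributes a 2-state fragment.
  ss → 3 states
  (ss)* → 5 states
  p(ss)*p → 7 states

7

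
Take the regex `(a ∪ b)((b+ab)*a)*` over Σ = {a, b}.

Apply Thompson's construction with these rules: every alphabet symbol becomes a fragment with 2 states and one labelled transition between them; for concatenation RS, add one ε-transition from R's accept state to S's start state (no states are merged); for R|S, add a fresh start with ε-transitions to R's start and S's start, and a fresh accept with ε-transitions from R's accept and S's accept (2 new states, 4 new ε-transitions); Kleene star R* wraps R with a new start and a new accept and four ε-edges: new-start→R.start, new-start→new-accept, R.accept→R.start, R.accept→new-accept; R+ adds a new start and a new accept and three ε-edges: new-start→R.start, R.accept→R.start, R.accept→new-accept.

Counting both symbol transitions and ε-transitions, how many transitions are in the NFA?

Recursing over subexpressions:
Each of the 6 symbol leaves contributes 1 transition (1 symbol, 0 ε).
  a ∪ b — 6 transitions (2 symbol, 4 ε)
  b+ — 4 transitions (1 symbol, 3 ε)
  b+ab — 8 transitions (3 symbol, 5 ε)
  (b+ab)* — 12 transitions (3 symbol, 9 ε)
  (b+ab)*a — 14 transitions (4 symbol, 10 ε)
  ((b+ab)*a)* — 18 transitions (4 symbol, 14 ε)
  (a ∪ b)((b+ab)*a)* — 25 transitions (6 symbol, 19 ε)

25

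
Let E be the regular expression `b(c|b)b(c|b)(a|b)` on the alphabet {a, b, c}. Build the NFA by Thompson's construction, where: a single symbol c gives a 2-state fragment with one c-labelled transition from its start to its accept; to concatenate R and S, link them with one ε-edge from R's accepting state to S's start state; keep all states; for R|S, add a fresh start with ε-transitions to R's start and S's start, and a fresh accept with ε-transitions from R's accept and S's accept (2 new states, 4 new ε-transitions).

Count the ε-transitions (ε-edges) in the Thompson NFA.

Per subexpression:
Each of the 8 symbol leaves contributes 0 ε-transitions.
  c|b → 4 ε-transitions
  c|b → 4 ε-transitions
  a|b → 4 ε-transitions
  b(c|b)b(c|b)(a|b) → 16 ε-transitions

16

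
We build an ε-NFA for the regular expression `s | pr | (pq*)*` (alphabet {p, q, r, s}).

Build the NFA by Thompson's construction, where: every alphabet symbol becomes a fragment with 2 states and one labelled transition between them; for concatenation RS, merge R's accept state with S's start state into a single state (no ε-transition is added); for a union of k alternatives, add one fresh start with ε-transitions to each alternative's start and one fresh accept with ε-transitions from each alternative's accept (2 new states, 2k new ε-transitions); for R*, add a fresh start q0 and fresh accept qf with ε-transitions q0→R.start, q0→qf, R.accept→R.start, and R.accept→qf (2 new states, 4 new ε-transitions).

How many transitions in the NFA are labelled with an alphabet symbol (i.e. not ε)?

5

Recursing over subexpressions:
Each of the 5 symbol leaves contributes exactly 1 symbol transition.
  pr = 2 symbol transitions
  q* = 1 symbol transition
  pq* = 2 symbol transitions
  (pq*)* = 2 symbol transitions
  s | pr | (pq*)* = 5 symbol transitions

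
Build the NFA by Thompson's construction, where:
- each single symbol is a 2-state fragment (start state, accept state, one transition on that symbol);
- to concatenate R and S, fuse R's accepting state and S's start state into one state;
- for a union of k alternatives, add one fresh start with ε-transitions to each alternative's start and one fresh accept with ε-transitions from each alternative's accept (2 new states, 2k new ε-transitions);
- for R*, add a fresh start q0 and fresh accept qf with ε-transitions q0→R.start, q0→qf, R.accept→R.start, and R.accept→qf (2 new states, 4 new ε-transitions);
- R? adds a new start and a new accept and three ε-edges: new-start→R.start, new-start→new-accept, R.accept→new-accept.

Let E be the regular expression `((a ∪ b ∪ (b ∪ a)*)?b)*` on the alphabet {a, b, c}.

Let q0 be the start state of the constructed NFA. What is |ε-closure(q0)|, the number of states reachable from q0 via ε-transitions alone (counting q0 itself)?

Let C(F) = |ε-closure(F.start)| within fragment F, and note whether F accepts ε. Symbol fragments have C = 1 and do not accept ε. Then:
  b ∪ a → new start ε-reaches every alternative's start; none of them accept ε, so the new accept is not reached: C = 1 + 1 + 1 = 3
  (b ∪ a)* → C = 1 (new start) + 3 (body) + 1 (new accept) = 5
  a ∪ b ∪ (b ∪ a)* → C = 1 (new start) + (1 + 1 + 5) + 1 (new accept, since some branch ε-reaches its own accept) = 9
  (a ∪ b ∪ (b ∪ a)*)? → C = 1 (new start) + 9 (body) + 1 (new accept, via ε) = 11
  (a ∪ b ∪ (b ∪ a)*)?b → C = 11 + (1−1) = 11 (closure spills across the concat boundary because the left factor accepts ε)
  ((a ∪ b ∪ (b ∪ a)*)?b)* → new start has ε-edges to the inner start and to the new accept, so C = 2 + 11 = 13

13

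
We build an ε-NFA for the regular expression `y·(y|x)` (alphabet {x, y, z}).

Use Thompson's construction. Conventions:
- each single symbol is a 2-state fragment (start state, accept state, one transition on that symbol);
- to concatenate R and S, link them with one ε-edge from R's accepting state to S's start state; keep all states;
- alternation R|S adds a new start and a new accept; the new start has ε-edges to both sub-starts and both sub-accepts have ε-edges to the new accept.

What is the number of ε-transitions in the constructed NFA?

5

Building bottom-up:
Each of the 3 symbol leaves contributes 0 ε-transitions.
  y|x = 4 ε-transitions
  y·(y|x) = 5 ε-transitions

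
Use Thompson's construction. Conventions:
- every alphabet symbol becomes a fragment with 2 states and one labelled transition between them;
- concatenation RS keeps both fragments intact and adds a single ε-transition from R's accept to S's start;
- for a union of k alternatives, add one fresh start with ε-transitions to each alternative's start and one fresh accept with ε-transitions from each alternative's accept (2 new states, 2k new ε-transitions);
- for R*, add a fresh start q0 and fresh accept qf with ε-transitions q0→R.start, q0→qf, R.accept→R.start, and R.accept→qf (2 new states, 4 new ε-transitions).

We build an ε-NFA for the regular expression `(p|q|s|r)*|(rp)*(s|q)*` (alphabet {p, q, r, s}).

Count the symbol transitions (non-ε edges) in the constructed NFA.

By structural recursion:
Each of the 8 symbol leaves contributes exactly 1 symbol transition.
  p|q|s|r — 4 symbol transitions
  (p|q|s|r)* — 4 symbol transitions
  rp — 2 symbol transitions
  (rp)* — 2 symbol transitions
  s|q — 2 symbol transitions
  (s|q)* — 2 symbol transitions
  (rp)*(s|q)* — 4 symbol transitions
  (p|q|s|r)*|(rp)*(s|q)* — 8 symbol transitions

8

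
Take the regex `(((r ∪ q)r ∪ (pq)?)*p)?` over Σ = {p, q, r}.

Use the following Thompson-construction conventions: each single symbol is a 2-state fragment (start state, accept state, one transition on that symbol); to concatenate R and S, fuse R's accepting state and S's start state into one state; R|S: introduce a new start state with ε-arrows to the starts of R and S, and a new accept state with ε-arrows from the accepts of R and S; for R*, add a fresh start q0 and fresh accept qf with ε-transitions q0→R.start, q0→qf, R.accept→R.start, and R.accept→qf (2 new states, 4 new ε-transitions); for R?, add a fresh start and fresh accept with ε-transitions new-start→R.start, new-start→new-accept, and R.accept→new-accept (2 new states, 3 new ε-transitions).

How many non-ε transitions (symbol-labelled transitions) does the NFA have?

6

Recursing over subexpressions:
Each of the 6 symbol leaves contributes exactly 1 symbol transition.
  r ∪ q — 2 symbol transitions
  (r ∪ q)r — 3 symbol transitions
  pq — 2 symbol transitions
  (pq)? — 2 symbol transitions
  (r ∪ q)r ∪ (pq)? — 5 symbol transitions
  ((r ∪ q)r ∪ (pq)?)* — 5 symbol transitions
  ((r ∪ q)r ∪ (pq)?)*p — 6 symbol transitions
  (((r ∪ q)r ∪ (pq)?)*p)? — 6 symbol transitions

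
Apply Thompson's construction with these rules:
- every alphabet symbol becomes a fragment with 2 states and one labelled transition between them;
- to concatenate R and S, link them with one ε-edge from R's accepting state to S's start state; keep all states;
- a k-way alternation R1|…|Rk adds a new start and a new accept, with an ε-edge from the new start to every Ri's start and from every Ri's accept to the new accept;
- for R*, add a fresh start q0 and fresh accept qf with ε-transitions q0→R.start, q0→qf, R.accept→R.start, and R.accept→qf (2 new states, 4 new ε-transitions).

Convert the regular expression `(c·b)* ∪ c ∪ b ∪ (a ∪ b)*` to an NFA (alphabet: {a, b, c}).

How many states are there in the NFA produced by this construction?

20

Bottom-up over the parse tree:
Each of the 6 symbol leaves contributes a 2-state fragment.
  c·b → 4 states
  (c·b)* → 6 states
  a ∪ b → 6 states
  (a ∪ b)* → 8 states
  (c·b)* ∪ c ∪ b ∪ (a ∪ b)* → 20 states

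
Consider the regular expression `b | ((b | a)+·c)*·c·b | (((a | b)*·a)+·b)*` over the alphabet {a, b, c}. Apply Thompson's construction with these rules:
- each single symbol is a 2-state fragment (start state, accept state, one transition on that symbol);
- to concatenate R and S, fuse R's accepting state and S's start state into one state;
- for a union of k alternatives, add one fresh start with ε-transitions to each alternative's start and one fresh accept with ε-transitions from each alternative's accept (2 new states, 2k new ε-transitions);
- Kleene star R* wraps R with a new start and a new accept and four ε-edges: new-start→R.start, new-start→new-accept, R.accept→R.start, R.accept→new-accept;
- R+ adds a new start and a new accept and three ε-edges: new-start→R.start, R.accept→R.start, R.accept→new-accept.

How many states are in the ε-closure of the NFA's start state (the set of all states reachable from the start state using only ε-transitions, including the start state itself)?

Compute the ε-closure size of each fragment's start state recursively; a symbol fragment's start has no outgoing ε-edge, so its closure is just itself (size 1).
  b | a — |ε-closure| = 1 + 1 + 1 = 3 (the new accept is not ε-reachable since no branch accepts ε)
  (b | a)+ — |ε-closure| = 1 + 3 = 4 (the body doesn't accept ε, so the new accept is not reached)
  (b | a)+·c — |ε-closure| equals the left operand's closure size = 4 (its accept is not ε-reachable, so the closure stops there)
  ((b | a)+·c)* — |ε-closure| = 1 (new start) + 4 (body) + 1 (new accept) = 6
  ((b | a)+·c)*·c·b — the left operand accepts ε, so the closure extends into the next operand (the shared merged state is already counted); |ε-closure| = 6 + (1−1) = 6
  a | b — |ε-closure| = 1 + 1 + 1 = 3 (the new accept is not ε-reachable since no branch accepts ε)
  (a | b)* — |ε-closure| = 1 (new start) + 3 (body) + 1 (new accept) = 5
  (a | b)*·a — |ε-closure| = 5 + (1−1) = 5 (closure spills across the concat boundary because the left factor accepts ε)
  ((a | b)*·a)+ — new start ε-reaches only the body's start; the new accept needs a symbol first: |ε-closure| = 1 + 5 = 6
  ((a | b)*·a)+·b — |ε-closure| equals the left operand's closure size = 6 (its accept is not ε-reachable, so the closure stops there)
  (((a | b)*·a)+·b)* — new start has ε-edges to the inner start and to the new accept, so |ε-closure| = 2 + 6 = 8
  b | ((b | a)+·c)*·c·b | (((a | b)*·a)+·b)* — |ε-closure| = 1 (new start) + (1 + 6 + 8) + 1 (new accept, since some branch ε-reaches its own accept) = 17

17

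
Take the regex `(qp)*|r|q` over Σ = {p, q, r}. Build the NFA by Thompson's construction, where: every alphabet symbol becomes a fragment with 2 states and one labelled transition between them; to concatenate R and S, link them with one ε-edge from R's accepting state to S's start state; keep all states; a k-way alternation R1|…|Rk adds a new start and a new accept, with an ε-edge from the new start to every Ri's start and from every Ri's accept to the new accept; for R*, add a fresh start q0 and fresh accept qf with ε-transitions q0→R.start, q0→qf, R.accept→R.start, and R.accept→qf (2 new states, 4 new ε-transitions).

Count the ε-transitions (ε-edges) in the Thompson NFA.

11

Bottom-up over the parse tree:
Each of the 4 symbol leaves contributes 0 ε-transitions.
  qp → 1 ε-transition
  (qp)* → 5 ε-transitions
  (qp)*|r|q → 11 ε-transitions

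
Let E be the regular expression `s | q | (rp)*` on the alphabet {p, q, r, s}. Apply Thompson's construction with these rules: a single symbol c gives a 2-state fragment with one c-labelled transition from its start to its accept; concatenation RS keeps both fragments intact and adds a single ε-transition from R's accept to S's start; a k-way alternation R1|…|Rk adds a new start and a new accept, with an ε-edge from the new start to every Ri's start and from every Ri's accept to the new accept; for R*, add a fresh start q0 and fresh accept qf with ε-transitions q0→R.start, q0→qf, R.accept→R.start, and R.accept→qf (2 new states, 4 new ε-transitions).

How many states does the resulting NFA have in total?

Recursing over subexpressions:
Each of the 4 symbol leaves contributes a 2-state fragment.
  rp : 4 states
  (rp)* : 6 states
  s | q | (rp)* : 12 states

12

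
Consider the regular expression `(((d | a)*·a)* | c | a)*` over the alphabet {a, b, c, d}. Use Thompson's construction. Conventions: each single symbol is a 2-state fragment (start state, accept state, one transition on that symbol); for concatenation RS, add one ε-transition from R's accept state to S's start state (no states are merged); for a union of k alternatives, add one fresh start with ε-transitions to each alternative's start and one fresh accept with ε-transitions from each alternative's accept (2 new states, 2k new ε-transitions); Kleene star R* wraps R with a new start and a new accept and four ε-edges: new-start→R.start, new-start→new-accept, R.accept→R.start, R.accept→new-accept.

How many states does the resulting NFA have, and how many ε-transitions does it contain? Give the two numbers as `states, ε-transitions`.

Bottom-up over the parse tree:
Each of the 5 symbol leaves contributes 2 states and 0 ε-transitions.
  d | a → 6 states, 4 ε-transitions
  (d | a)* → 8 states, 8 ε-transitions
  (d | a)*·a → 10 states, 9 ε-transitions
  ((d | a)*·a)* → 12 states, 13 ε-transitions
  ((d | a)*·a)* | c | a → 18 states, 19 ε-transitions
  (((d | a)*·a)* | c | a)* → 20 states, 23 ε-transitions

20, 23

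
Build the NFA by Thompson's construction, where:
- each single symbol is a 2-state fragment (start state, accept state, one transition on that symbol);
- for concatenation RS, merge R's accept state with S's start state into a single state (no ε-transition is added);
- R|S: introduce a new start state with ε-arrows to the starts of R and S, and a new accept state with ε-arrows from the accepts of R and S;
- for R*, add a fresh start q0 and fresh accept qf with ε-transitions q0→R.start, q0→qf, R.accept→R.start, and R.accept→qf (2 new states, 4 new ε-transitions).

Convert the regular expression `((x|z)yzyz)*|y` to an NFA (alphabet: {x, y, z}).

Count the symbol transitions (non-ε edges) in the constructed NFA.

Recursing over subexpressions:
Each of the 7 symbol leaves contributes exactly 1 symbol transition.
  x|z → 2 symbol transitions
  (x|z)yzyz → 6 symbol transitions
  ((x|z)yzyz)* → 6 symbol transitions
  ((x|z)yzyz)*|y → 7 symbol transitions

7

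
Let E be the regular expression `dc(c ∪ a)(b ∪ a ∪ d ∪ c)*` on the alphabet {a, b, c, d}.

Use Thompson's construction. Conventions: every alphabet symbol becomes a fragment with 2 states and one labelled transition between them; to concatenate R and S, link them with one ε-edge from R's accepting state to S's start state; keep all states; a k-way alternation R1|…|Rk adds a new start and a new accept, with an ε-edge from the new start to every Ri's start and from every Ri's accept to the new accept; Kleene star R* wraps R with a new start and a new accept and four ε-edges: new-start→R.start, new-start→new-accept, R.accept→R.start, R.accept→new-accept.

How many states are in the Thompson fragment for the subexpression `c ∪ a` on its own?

6

Fragment for `c ∪ a`:
Each of the 2 symbol leaves contributes a 2-state fragment.
  c ∪ a — 6 states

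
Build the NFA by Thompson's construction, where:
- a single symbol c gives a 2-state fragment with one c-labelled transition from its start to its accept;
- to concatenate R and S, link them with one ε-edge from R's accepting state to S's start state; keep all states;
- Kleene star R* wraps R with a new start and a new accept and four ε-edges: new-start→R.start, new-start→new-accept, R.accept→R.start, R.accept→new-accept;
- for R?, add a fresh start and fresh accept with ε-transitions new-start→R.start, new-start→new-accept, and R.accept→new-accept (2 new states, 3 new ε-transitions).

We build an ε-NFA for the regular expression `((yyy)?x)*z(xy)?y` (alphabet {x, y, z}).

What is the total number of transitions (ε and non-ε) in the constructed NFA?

25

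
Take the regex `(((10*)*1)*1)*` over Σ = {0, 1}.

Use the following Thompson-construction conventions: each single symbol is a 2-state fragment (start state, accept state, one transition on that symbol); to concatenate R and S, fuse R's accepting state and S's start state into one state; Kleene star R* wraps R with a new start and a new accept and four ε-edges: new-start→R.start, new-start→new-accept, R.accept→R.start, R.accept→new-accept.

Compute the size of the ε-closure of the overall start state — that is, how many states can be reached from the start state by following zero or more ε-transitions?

7

Compute the ε-closure size of each fragment's start state recursively; a symbol fragment's start has no outgoing ε-edge, so its closure is just itself (size 1).
  0* : |ε-closure| = 1 (new start) + 1 (body) + 1 (new accept) = 3
  10* : same as the first factor's closure: |ε-closure| = 1
  (10*)* : new start has ε-edges to the inner start and to the new accept, so |ε-closure| = 2 + 1 = 3
  (10*)*1 : |ε-closure| = 3 + (1−1) = 3 (closure spills across the concat boundary because the left factor accepts ε)
  ((10*)*1)* : new start has ε-edges to the inner start and to the new accept, so |ε-closure| = 2 + 3 = 5
  ((10*)*1)*1 : the left operand accepts ε, so the closure extends into the next operand (the shared merged state is already counted); |ε-closure| = 5 + (1−1) = 5
  (((10*)*1)*1)* : the star's fresh start ε-reaches both the body's start and the fresh accept: |ε-closure| = 2 + 5 = 7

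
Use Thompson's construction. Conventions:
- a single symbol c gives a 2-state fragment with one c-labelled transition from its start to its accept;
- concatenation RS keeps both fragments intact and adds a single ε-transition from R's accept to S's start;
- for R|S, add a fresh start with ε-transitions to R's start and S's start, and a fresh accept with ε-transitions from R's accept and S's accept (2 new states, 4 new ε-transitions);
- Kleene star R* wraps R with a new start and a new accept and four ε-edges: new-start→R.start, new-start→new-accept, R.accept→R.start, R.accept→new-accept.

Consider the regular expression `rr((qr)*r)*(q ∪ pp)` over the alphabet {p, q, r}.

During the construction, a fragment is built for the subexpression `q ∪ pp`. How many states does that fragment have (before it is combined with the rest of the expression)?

8

Fragment for `q ∪ pp`:
Each of the 3 symbol leaves contributes a 2-state fragment.
  pp = 4 states
  q ∪ pp = 8 states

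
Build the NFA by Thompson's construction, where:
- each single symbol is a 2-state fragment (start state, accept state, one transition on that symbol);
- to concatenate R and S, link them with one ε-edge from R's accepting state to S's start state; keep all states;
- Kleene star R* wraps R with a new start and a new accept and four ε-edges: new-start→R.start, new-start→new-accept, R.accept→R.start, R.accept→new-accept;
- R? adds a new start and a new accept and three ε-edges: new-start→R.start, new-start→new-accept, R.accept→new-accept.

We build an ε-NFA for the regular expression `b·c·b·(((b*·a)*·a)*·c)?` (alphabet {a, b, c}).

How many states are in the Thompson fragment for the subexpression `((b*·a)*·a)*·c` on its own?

14

Fragment for `((b*·a)*·a)*·c`:
Each of the 4 symbol leaves contributes a 2-state fragment.
  b* → 4 states
  b*·a → 6 states
  (b*·a)* → 8 states
  (b*·a)*·a → 10 states
  ((b*·a)*·a)* → 12 states
  ((b*·a)*·a)*·c → 14 states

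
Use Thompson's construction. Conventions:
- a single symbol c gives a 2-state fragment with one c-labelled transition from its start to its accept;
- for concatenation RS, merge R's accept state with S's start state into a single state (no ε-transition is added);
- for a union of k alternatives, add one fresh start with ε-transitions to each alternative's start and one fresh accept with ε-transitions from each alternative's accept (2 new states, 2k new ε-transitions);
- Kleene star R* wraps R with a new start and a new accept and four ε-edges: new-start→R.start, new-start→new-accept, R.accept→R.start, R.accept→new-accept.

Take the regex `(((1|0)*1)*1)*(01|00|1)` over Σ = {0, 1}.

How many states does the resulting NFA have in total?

Per subexpression:
Each of the 9 symbol leaves contributes a 2-state fragment.
  1|0 : 6 states
  (1|0)* : 8 states
  (1|0)*1 : 9 states
  ((1|0)*1)* : 11 states
  ((1|0)*1)*1 : 12 states
  (((1|0)*1)*1)* : 14 states
  01 : 3 states
  00 : 3 states
  01|00|1 : 10 states
  (((1|0)*1)*1)*(01|00|1) : 23 states

23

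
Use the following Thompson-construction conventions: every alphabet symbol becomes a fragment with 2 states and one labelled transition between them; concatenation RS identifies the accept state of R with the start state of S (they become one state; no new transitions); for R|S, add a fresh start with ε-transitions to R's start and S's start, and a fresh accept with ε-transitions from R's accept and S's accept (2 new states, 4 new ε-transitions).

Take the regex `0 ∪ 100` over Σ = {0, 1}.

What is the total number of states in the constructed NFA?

8

Bottom-up over the parse tree:
Each of the 4 symbol leaves contributes a 2-state fragment.
  100 — 4 states
  0 ∪ 100 — 8 states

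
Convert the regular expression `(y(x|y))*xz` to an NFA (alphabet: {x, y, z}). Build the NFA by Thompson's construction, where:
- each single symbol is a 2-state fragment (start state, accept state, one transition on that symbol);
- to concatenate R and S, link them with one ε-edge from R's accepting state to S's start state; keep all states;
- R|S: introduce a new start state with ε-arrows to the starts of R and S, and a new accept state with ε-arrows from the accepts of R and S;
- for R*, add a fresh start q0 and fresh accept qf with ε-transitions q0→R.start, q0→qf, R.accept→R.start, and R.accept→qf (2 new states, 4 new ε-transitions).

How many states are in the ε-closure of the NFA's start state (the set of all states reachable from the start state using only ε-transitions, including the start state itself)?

Compute the ε-closure size of each fragment's start state recursively; a symbol fragment's start has no outgoing ε-edge, so its closure is just itself (size 1).
  x|y → new start ε-reaches every alternative's start; none of them accept ε, so the new accept is not reached: |ε-closure| = 1 + 1 + 1 = 3
  y(x|y) → |ε-closure| equals the left operand's closure size = 1 (its accept is not ε-reachable, so the closure stops there)
  (y(x|y))* → |ε-closure| = 1 (new start) + 1 (body) + 1 (new accept) = 3
  (y(x|y))*xz → the left operand accepts ε, so the closure extends into the next operand (via the concat ε-link); |ε-closure| = 3 + 1 = 4

4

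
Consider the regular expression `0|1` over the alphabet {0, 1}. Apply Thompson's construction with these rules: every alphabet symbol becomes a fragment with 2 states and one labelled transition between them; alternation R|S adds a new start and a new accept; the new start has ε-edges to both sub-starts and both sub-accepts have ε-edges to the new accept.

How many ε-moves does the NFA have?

4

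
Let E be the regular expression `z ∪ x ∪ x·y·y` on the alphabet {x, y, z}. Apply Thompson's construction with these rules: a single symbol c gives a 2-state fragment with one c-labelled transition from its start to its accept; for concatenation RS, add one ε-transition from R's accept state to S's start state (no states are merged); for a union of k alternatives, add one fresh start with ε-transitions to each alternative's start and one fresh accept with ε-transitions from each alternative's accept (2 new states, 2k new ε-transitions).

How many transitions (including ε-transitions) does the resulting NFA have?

Recursing over subexpressions:
Each of the 5 symbol leaves contributes 1 transition (1 symbol, 0 ε).
  x·y·y : 5 transitions (3 symbol, 2 ε)
  z ∪ x ∪ x·y·y : 13 transitions (5 symbol, 8 ε)

13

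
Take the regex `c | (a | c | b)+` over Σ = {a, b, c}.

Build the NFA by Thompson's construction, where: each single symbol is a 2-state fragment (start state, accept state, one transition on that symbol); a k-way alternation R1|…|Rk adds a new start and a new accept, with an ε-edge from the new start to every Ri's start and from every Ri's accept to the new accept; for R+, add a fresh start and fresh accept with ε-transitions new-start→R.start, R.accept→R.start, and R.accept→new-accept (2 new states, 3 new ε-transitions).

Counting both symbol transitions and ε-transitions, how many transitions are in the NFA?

Building bottom-up:
Each of the 4 symbol leaves contributes 1 transition (1 symbol, 0 ε).
  a | c | b : 9 transitions (3 symbol, 6 ε)
  (a | c | b)+ : 12 transitions (3 symbol, 9 ε)
  c | (a | c | b)+ : 17 transitions (4 symbol, 13 ε)

17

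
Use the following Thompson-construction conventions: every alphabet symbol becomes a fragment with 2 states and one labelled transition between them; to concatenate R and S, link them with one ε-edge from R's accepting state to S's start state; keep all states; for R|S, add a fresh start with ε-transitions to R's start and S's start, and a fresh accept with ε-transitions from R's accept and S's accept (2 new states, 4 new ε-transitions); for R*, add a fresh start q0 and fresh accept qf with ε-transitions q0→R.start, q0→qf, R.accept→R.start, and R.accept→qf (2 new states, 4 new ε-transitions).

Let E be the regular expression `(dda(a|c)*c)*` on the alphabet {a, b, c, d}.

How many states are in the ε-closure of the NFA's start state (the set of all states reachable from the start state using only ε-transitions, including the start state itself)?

3

Work bottom-up. For each fragment F, track |ε-closure(F.start)| and whether F's accept lies in that closure (i.e. whether F accepts ε). A single-symbol fragment has closure size 1 and does not accept ε.
  a|c → |ε-closure| = 1 + 1 + 1 = 3 (the new accept is not ε-reachable since no branch accepts ε)
  (a|c)* → |ε-closure| = 1 (new start) + 3 (body) + 1 (new accept) = 5
  dda(a|c)*c → |ε-closure| equals the left operand's closure size = 1 (its accept is not ε-reachable, so the closure stops there)
  (dda(a|c)*c)* → the star's fresh start ε-reaches both the body's start and the fresh accept: |ε-closure| = 2 + 1 = 3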